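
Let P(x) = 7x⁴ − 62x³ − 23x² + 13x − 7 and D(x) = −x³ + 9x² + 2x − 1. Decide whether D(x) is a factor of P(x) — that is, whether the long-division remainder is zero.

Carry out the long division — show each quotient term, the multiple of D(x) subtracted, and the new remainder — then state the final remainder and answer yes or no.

R(x) = 8x − 8, so D(x) is not a factor of P(x). no

Step 1: lead(7x⁴ − 62x³ − 23x² + 13x − 7) ÷ lead(D) = 7x⁴ ÷ −x³ = −7x. Subtract (−7x)·D = 7x⁴ − 63x³ − 14x² + 7x. Remainder: x³ − 9x² + 6x − 7.
Step 2: lead(x³ − 9x² + 6x − 7) ÷ lead(D) = x³ ÷ −x³ = −1. Subtract (−1)·D = x³ − 9x² − 2x + 1. Remainder: 8x − 8.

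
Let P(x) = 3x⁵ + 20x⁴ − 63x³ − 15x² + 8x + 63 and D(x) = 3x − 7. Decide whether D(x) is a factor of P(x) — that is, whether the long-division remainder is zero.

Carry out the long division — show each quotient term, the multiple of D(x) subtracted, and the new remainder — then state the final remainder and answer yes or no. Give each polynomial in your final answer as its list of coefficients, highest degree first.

R = [0], so D(x) is a factor of P(x). yes

Step 1: lead(3x⁵ + 20x⁴ − 63x³ − 15x² + 8x + 63) ÷ lead(D) = 3x⁵ ÷ 3x = x⁴. Subtract (x⁴)·D = 3x⁵ − 7x⁴. Remainder: 27x⁴ − 63x³ − 15x² + 8x + 63.
Step 2: lead(27x⁴ − 63x³ − 15x² + 8x + 63) ÷ lead(D) = 27x⁴ ÷ 3x = 9x³. Subtract (9x³)·D = 27x⁴ − 63x³. Remainder: −15x² + 8x + 63.
Step 3: lead(−15x² + 8x + 63) ÷ lead(D) = −15x² ÷ 3x = −5x. Subtract (−5x)·D = −15x² + 35x. Remainder: −27x + 63.
Step 4: lead(−27x + 63) ÷ lead(D) = −27x ÷ 3x = −9. Subtract (−9)·D = −27x + 63. Remainder: 0.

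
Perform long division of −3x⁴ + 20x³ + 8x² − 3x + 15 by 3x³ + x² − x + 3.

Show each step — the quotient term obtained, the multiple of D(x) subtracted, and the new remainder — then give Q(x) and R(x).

Step 1: lead(−3x⁴ + 20x³ + 8x² − 3x + 15) ÷ lead(D) = −3x⁴ ÷ 3x³ = −x. Subtract (−x)·D = −3x⁴ − x³ + x² − 3x. Remainder: 21x³ + 7x² + 15.
Step 2: lead(21x³ + 7x² + 15) ÷ lead(D) = 21x³ ÷ 3x³ = 7. Subtract (7)·D = 21x³ + 7x² − 7x + 21. Remainder: 7x − 6.

Q(x) = −x + 7; R(x) = 7x − 6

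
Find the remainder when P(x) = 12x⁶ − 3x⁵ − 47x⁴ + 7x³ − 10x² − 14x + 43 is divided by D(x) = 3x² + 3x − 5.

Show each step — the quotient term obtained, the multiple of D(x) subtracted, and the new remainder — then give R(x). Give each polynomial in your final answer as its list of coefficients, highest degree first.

R = [3]

Step 1: lead(12x⁶ − 3x⁵ − 47x⁴ + 7x³ − 10x² − 14x + 43) ÷ lead(D) = 12x⁶ ÷ 3x² = 4x⁴. Subtract (4x⁴)·D = 12x⁶ + 12x⁵ − 20x⁴. Remainder: −15x⁵ − 27x⁴ + 7x³ − 10x² − 14x + 43.
Step 2: lead(−15x⁵ − 27x⁴ + 7x³ − 10x² − 14x + 43) ÷ lead(D) = −15x⁵ ÷ 3x² = −5x³. Subtract (−5x³)·D = −15x⁵ − 15x⁴ + 25x³. Remainder: −12x⁴ − 18x³ − 10x² − 14x + 43.
Step 3: lead(−12x⁴ − 18x³ − 10x² − 14x + 43) ÷ lead(D) = −12x⁴ ÷ 3x² = −4x². Subtract (−4x²)·D = −12x⁴ − 12x³ + 20x². Remainder: −6x³ − 30x² − 14x + 43.
Step 4: lead(−6x³ − 30x² − 14x + 43) ÷ lead(D) = −6x³ ÷ 3x² = −2x. Subtract (−2x)·D = −6x³ − 6x² + 10x. Remainder: −24x² − 24x + 43.
Step 5: lead(−24x² − 24x + 43) ÷ lead(D) = −24x² ÷ 3x² = −8. Subtract (−8)·D = −24x² − 24x + 40. Remainder: 3.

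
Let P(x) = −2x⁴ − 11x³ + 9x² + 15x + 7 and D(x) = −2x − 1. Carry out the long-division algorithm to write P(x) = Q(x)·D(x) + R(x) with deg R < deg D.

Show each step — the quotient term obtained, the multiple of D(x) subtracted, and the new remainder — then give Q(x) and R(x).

Q(x) = x³ + 5x² − 7x − 4; R(x) = 3

Step 1: lead(−2x⁴ − 11x³ + 9x² + 15x + 7) ÷ lead(D) = −2x⁴ ÷ −2x = x³. Subtract (x³)·D = −2x⁴ − x³. Remainder: −10x³ + 9x² + 15x + 7.
Step 2: lead(−10x³ + 9x² + 15x + 7) ÷ lead(D) = −10x³ ÷ −2x = 5x². Subtract (5x²)·D = −10x³ − 5x². Remainder: 14x² + 15x + 7.
Step 3: lead(14x² + 15x + 7) ÷ lead(D) = 14x² ÷ −2x = −7x. Subtract (−7x)·D = 14x² + 7x. Remainder: 8x + 7.
Step 4: lead(8x + 7) ÷ lead(D) = 8x ÷ −2x = −4. Subtract (−4)·D = 8x + 4. Remainder: 3.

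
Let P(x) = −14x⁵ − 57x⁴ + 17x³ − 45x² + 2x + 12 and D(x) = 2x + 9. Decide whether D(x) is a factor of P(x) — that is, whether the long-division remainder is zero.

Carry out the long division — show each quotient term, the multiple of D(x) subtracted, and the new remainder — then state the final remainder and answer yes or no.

Step 1: lead(−14x⁵ − 57x⁴ + 17x³ − 45x² + 2x + 12) ÷ lead(D) = −14x⁵ ÷ 2x = −7x⁴. Subtract (−7x⁴)·D = −14x⁵ − 63x⁴. Remainder: 6x⁴ + 17x³ − 45x² + 2x + 12.
Step 2: lead(6x⁴ + 17x³ − 45x² + 2x + 12) ÷ lead(D) = 6x⁴ ÷ 2x = 3x³. Subtract (3x³)·D = 6x⁴ + 27x³. Remainder: −10x³ − 45x² + 2x + 12.
Step 3: lead(−10x³ − 45x² + 2x + 12) ÷ lead(D) = −10x³ ÷ 2x = −5x². Subtract (−5x²)·D = −10x³ − 45x². Remainder: 2x + 12.
Step 4: lead(2x + 12) ÷ lead(D) = 2x ÷ 2x = 1. Subtract (1)·D = 2x + 9. Remainder: 3.

R(x) = 3, so D(x) is not a factor of P(x). no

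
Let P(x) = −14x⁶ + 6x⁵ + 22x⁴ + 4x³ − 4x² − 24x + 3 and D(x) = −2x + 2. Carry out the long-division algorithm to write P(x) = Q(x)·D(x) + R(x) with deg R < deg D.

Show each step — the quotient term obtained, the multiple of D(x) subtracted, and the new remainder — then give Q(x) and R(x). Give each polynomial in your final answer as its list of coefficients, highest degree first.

Q = [7, 4, -7, -9, -7, 5]; R = [-7]

Step 1: lead(−14x⁶ + 6x⁵ + 22x⁴ + 4x³ − 4x² − 24x + 3) ÷ lead(D) = −14x⁶ ÷ −2x = 7x⁵. Subtract (7x⁵)·D = −14x⁶ + 14x⁵. Remainder: −8x⁵ + 22x⁴ + 4x³ − 4x² − 24x + 3.
Step 2: lead(−8x⁵ + 22x⁴ + 4x³ − 4x² − 24x + 3) ÷ lead(D) = −8x⁵ ÷ −2x = 4x⁴. Subtract (4x⁴)·D = −8x⁵ + 8x⁴. Remainder: 14x⁴ + 4x³ − 4x² − 24x + 3.
Step 3: lead(14x⁴ + 4x³ − 4x² − 24x + 3) ÷ lead(D) = 14x⁴ ÷ −2x = −7x³. Subtract (−7x³)·D = 14x⁴ − 14x³. Remainder: 18x³ − 4x² − 24x + 3.
Step 4: lead(18x³ − 4x² − 24x + 3) ÷ lead(D) = 18x³ ÷ −2x = −9x². Subtract (−9x²)·D = 18x³ − 18x². Remainder: 14x² − 24x + 3.
Step 5: lead(14x² − 24x + 3) ÷ lead(D) = 14x² ÷ −2x = −7x. Subtract (−7x)·D = 14x² − 14x. Remainder: −10x + 3.
Step 6: lead(−10x + 3) ÷ lead(D) = −10x ÷ −2x = 5. Subtract (5)·D = −10x + 10. Remainder: −7.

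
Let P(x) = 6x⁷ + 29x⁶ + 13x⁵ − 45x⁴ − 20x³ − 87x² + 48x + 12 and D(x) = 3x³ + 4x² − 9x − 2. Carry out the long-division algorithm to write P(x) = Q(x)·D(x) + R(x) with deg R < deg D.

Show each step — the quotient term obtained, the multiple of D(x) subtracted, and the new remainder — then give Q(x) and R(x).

Q(x) = 2x⁴ + 7x³ + x² + 6x − 7; R(x) = −3x² − 3x − 2

Step 1: lead(6x⁷ + 29x⁶ + 13x⁵ − 45x⁴ − 20x³ − 87x² + 48x + 12) ÷ lead(D) = 6x⁷ ÷ 3x³ = 2x⁴. Subtract (2x⁴)·D = 6x⁷ + 8x⁶ − 18x⁵ − 4x⁴. Remainder: 21x⁶ + 31x⁵ − 41x⁴ − 20x³ − 87x² + 48x + 12.
Step 2: lead(21x⁶ + 31x⁵ − 41x⁴ − 20x³ − 87x² + 48x + 12) ÷ lead(D) = 21x⁶ ÷ 3x³ = 7x³. Subtract (7x³)·D = 21x⁶ + 28x⁵ − 63x⁴ − 14x³. Remainder: 3x⁵ + 22x⁴ − 6x³ − 87x² + 48x + 12.
Step 3: lead(3x⁵ + 22x⁴ − 6x³ − 87x² + 48x + 12) ÷ lead(D) = 3x⁵ ÷ 3x³ = x². Subtract (x²)·D = 3x⁵ + 4x⁴ − 9x³ − 2x². Remainder: 18x⁴ + 3x³ − 85x² + 48x + 12.
Step 4: lead(18x⁴ + 3x³ − 85x² + 48x + 12) ÷ lead(D) = 18x⁴ ÷ 3x³ = 6x. Subtract (6x)·D = 18x⁴ + 24x³ − 54x² − 12x. Remainder: −21x³ − 31x² + 60x + 12.
Step 5: lead(−21x³ − 31x² + 60x + 12) ÷ lead(D) = −21x³ ÷ 3x³ = −7. Subtract (−7)·D = −21x³ − 28x² + 63x + 14. Remainder: −3x² − 3x − 2.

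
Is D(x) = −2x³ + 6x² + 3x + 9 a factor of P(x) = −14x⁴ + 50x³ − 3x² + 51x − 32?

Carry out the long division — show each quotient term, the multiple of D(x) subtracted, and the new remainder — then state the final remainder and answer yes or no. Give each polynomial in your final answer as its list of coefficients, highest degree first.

Step 1: lead(−14x⁴ + 50x³ − 3x² + 51x − 32) ÷ lead(D) = −14x⁴ ÷ −2x³ = 7x. Subtract (7x)·D = −14x⁴ + 42x³ + 21x² + 63x. Remainder: 8x³ − 24x² − 12x − 32.
Step 2: lead(8x³ − 24x² − 12x − 32) ÷ lead(D) = 8x³ ÷ −2x³ = −4. Subtract (−4)·D = 8x³ − 24x² − 12x − 36. Remainder: 4.

R = [4], so D(x) is not a factor of P(x). no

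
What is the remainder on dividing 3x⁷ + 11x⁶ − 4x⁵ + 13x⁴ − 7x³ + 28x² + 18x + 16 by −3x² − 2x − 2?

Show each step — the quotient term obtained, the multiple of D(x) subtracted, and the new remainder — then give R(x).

Step 1: lead(3x⁷ + 11x⁶ − 4x⁵ + 13x⁴ − 7x³ + 28x² + 18x + 16) ÷ lead(D) = 3x⁷ ÷ −3x² = −x⁵. Subtract (−x⁵)·D = 3x⁷ + 2x⁶ + 2x⁵. Remainder: 9x⁶ − 6x⁵ + 13x⁴ − 7x³ + 28x² + 18x + 16.
Step 2: lead(9x⁶ − 6x⁵ + 13x⁴ − 7x³ + 28x² + 18x + 16) ÷ lead(D) = 9x⁶ ÷ −3x² = −3x⁴. Subtract (−3x⁴)·D = 9x⁶ + 6x⁵ + 6x⁴. Remainder: −12x⁵ + 7x⁴ − 7x³ + 28x² + 18x + 16.
Step 3: lead(−12x⁵ + 7x⁴ − 7x³ + 28x² + 18x + 16) ÷ lead(D) = −12x⁵ ÷ −3x² = 4x³. Subtract (4x³)·D = −12x⁵ − 8x⁴ − 8x³. Remainder: 15x⁴ + x³ + 28x² + 18x + 16.
Step 4: lead(15x⁴ + x³ + 28x² + 18x + 16) ÷ lead(D) = 15x⁴ ÷ −3x² = −5x². Subtract (−5x²)·D = 15x⁴ + 10x³ + 10x². Remainder: −9x³ + 18x² + 18x + 16.
Step 5: lead(−9x³ + 18x² + 18x + 16) ÷ lead(D) = −9x³ ÷ −3x² = 3x. Subtract (3x)·D = −9x³ − 6x² − 6x. Remainder: 24x² + 24x + 16.
Step 6: lead(24x² + 24x + 16) ÷ lead(D) = 24x² ÷ −3x² = −8. Subtract (−8)·D = 24x² + 16x + 16. Remainder: 8x.

R(x) = 8x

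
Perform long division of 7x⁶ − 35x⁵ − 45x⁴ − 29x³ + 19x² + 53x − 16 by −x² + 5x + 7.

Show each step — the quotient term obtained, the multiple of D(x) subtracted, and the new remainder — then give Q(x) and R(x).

Q(x) = −7x⁴ − 4x² + 9x − 2; R(x) = −2

Step 1: lead(7x⁶ − 35x⁵ − 45x⁴ − 29x³ + 19x² + 53x − 16) ÷ lead(D) = 7x⁶ ÷ −x² = −7x⁴. Subtract (−7x⁴)·D = 7x⁶ − 35x⁵ − 49x⁴. Remainder: 4x⁴ − 29x³ + 19x² + 53x − 16.
Step 2: lead(4x⁴ − 29x³ + 19x² + 53x − 16) ÷ lead(D) = 4x⁴ ÷ −x² = −4x². Subtract (−4x²)·D = 4x⁴ − 20x³ − 28x². Remainder: −9x³ + 47x² + 53x − 16.
Step 3: lead(−9x³ + 47x² + 53x − 16) ÷ lead(D) = −9x³ ÷ −x² = 9x. Subtract (9x)·D = −9x³ + 45x² + 63x. Remainder: 2x² − 10x − 16.
Step 4: lead(2x² − 10x − 16) ÷ lead(D) = 2x² ÷ −x² = −2. Subtract (−2)·D = 2x² − 10x − 14. Remainder: −2.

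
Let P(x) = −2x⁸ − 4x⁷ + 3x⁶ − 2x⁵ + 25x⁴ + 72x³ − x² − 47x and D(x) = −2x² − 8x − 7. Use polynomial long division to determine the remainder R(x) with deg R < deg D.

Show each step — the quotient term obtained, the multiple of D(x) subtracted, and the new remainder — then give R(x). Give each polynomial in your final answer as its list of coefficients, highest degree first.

R = [3, 7]

Step 1: lead(−2x⁸ − 4x⁷ + 3x⁶ − 2x⁵ + 25x⁴ + 72x³ − x² − 47x) ÷ lead(D) = −2x⁸ ÷ −2x² = x⁶. Subtract (x⁶)·D = −2x⁸ − 8x⁷ − 7x⁶. Remainder: 4x⁷ + 10x⁶ − 2x⁵ + 25x⁴ + 72x³ − x² − 47x.
Step 2: lead(4x⁷ + 10x⁶ − 2x⁵ + 25x⁴ + 72x³ − x² − 47x) ÷ lead(D) = 4x⁷ ÷ −2x² = −2x⁵. Subtract (−2x⁵)·D = 4x⁷ + 16x⁶ + 14x⁵. Remainder: −6x⁶ − 16x⁵ + 25x⁴ + 72x³ − x² − 47x.
Step 3: lead(−6x⁶ − 16x⁵ + 25x⁴ + 72x³ − x² − 47x) ÷ lead(D) = −6x⁶ ÷ −2x² = 3x⁴. Subtract (3x⁴)·D = −6x⁶ − 24x⁵ − 21x⁴. Remainder: 8x⁵ + 46x⁴ + 72x³ − x² − 47x.
Step 4: lead(8x⁵ + 46x⁴ + 72x³ − x² − 47x) ÷ lead(D) = 8x⁵ ÷ −2x² = −4x³. Subtract (−4x³)·D = 8x⁵ + 32x⁴ + 28x³. Remainder: 14x⁴ + 44x³ − x² − 47x.
Step 5: lead(14x⁴ + 44x³ − x² − 47x) ÷ lead(D) = 14x⁴ ÷ −2x² = −7x². Subtract (−7x²)·D = 14x⁴ + 56x³ + 49x². Remainder: −12x³ − 50x² − 47x.
Step 6: lead(−12x³ − 50x² − 47x) ÷ lead(D) = −12x³ ÷ −2x² = 6x. Subtract (6x)·D = −12x³ − 48x² − 42x. Remainder: −2x² − 5x.
Step 7: lead(−2x² − 5x) ÷ lead(D) = −2x² ÷ −2x² = 1. Subtract (1)·D = −2x² − 8x − 7. Remainder: 3x + 7.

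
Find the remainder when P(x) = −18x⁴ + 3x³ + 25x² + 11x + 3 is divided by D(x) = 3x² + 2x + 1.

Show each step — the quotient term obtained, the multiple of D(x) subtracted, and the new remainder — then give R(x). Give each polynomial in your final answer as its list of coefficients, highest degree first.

Step 1: lead(−18x⁴ + 3x³ + 25x² + 11x + 3) ÷ lead(D) = −18x⁴ ÷ 3x² = −6x². Subtract (−6x²)·D = −18x⁴ − 12x³ − 6x². Remainder: 15x³ + 31x² + 11x + 3.
Step 2: lead(15x³ + 31x² + 11x + 3) ÷ lead(D) = 15x³ ÷ 3x² = 5x. Subtract (5x)·D = 15x³ + 10x² + 5x. Remainder: 21x² + 6x + 3.
Step 3: lead(21x² + 6x + 3) ÷ lead(D) = 21x² ÷ 3x² = 7. Subtract (7)·D = 21x² + 14x + 7. Remainder: −8x − 4.

R = [-8, -4]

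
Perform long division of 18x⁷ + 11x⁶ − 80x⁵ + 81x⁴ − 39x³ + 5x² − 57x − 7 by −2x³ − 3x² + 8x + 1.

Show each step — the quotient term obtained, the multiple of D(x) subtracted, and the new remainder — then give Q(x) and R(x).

Q(x) = −9x⁴ + 8x³ − 8x² − x − 7; R(x) = 0

Step 1: lead(18x⁷ + 11x⁶ − 80x⁵ + 81x⁴ − 39x³ + 5x² − 57x − 7) ÷ lead(D) = 18x⁷ ÷ −2x³ = −9x⁴. Subtract (−9x⁴)·D = 18x⁷ + 27x⁶ − 72x⁵ − 9x⁴. Remainder: −16x⁶ − 8x⁵ + 90x⁴ − 39x³ + 5x² − 57x − 7.
Step 2: lead(−16x⁶ − 8x⁵ + 90x⁴ − 39x³ + 5x² − 57x − 7) ÷ lead(D) = −16x⁶ ÷ −2x³ = 8x³. Subtract (8x³)·D = −16x⁶ − 24x⁵ + 64x⁴ + 8x³. Remainder: 16x⁵ + 26x⁴ − 47x³ + 5x² − 57x − 7.
Step 3: lead(16x⁵ + 26x⁴ − 47x³ + 5x² − 57x − 7) ÷ lead(D) = 16x⁵ ÷ −2x³ = −8x². Subtract (−8x²)·D = 16x⁵ + 24x⁴ − 64x³ − 8x². Remainder: 2x⁴ + 17x³ + 13x² − 57x − 7.
Step 4: lead(2x⁴ + 17x³ + 13x² − 57x − 7) ÷ lead(D) = 2x⁴ ÷ −2x³ = −x. Subtract (−x)·D = 2x⁴ + 3x³ − 8x² − x. Remainder: 14x³ + 21x² − 56x − 7.
Step 5: lead(14x³ + 21x² − 56x − 7) ÷ lead(D) = 14x³ ÷ −2x³ = −7. Subtract (−7)·D = 14x³ + 21x² − 56x − 7. Remainder: 0.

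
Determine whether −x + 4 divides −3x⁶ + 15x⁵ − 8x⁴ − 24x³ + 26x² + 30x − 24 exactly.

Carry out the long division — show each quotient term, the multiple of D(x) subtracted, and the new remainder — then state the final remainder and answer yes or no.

R(x) = 0, so D(x) is a factor of P(x). yes

Step 1: lead(−3x⁶ + 15x⁵ − 8x⁴ − 24x³ + 26x² + 30x − 24) ÷ lead(D) = −3x⁶ ÷ −x = 3x⁵. Subtract (3x⁵)·D = −3x⁶ + 12x⁵. Remainder: 3x⁵ − 8x⁴ − 24x³ + 26x² + 30x − 24.
Step 2: lead(3x⁵ − 8x⁴ − 24x³ + 26x² + 30x − 24) ÷ lead(D) = 3x⁵ ÷ −x = −3x⁴. Subtract (−3x⁴)·D = 3x⁵ − 12x⁴. Remainder: 4x⁴ − 24x³ + 26x² + 30x − 24.
Step 3: lead(4x⁴ − 24x³ + 26x² + 30x − 24) ÷ lead(D) = 4x⁴ ÷ −x = −4x³. Subtract (−4x³)·D = 4x⁴ − 16x³. Remainder: −8x³ + 26x² + 30x − 24.
Step 4: lead(−8x³ + 26x² + 30x − 24) ÷ lead(D) = −8x³ ÷ −x = 8x². Subtract (8x²)·D = −8x³ + 32x². Remainder: −6x² + 30x − 24.
Step 5: lead(−6x² + 30x − 24) ÷ lead(D) = −6x² ÷ −x = 6x. Subtract (6x)·D = −6x² + 24x. Remainder: 6x − 24.
Step 6: lead(6x − 24) ÷ lead(D) = 6x ÷ −x = −6. Subtract (−6)·D = 6x − 24. Remainder: 0.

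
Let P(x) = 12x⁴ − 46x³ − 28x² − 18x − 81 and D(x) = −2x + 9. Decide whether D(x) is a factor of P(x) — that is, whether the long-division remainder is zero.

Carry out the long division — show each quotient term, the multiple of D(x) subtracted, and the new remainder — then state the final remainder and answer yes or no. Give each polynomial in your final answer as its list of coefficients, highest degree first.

Step 1: lead(12x⁴ − 46x³ − 28x² − 18x − 81) ÷ lead(D) = 12x⁴ ÷ −2x = −6x³. Subtract (−6x³)·D = 12x⁴ − 54x³. Remainder: 8x³ − 28x² − 18x − 81.
Step 2: lead(8x³ − 28x² − 18x − 81) ÷ lead(D) = 8x³ ÷ −2x = −4x². Subtract (−4x²)·D = 8x³ − 36x². Remainder: 8x² − 18x − 81.
Step 3: lead(8x² − 18x − 81) ÷ lead(D) = 8x² ÷ −2x = −4x. Subtract (−4x)·D = 8x² − 36x. Remainder: 18x − 81.
Step 4: lead(18x − 81) ÷ lead(D) = 18x ÷ −2x = −9. Subtract (−9)·D = 18x − 81. Remainder: 0.

R = [0], so D(x) is a factor of P(x). yes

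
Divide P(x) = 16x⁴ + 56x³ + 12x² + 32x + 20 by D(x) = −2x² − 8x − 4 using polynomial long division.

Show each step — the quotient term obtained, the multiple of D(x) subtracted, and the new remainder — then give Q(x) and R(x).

Step 1: lead(16x⁴ + 56x³ + 12x² + 32x + 20) ÷ lead(D) = 16x⁴ ÷ −2x² = −8x². Subtract (−8x²)·D = 16x⁴ + 64x³ + 32x². Remainder: −8x³ − 20x² + 32x + 20.
Step 2: lead(−8x³ − 20x² + 32x + 20) ÷ lead(D) = −8x³ ÷ −2x² = 4x. Subtract (4x)·D = −8x³ − 32x² − 16x. Remainder: 12x² + 48x + 20.
Step 3: lead(12x² + 48x + 20) ÷ lead(D) = 12x² ÷ −2x² = −6. Subtract (−6)·D = 12x² + 48x + 24. Remainder: −4.

Q(x) = −8x² + 4x − 6; R(x) = −4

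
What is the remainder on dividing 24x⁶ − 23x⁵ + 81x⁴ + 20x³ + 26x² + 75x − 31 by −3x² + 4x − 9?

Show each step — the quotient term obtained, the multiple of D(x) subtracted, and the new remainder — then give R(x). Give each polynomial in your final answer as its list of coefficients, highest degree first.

Step 1: lead(24x⁶ − 23x⁵ + 81x⁴ + 20x³ + 26x² + 75x − 31) ÷ lead(D) = 24x⁶ ÷ −3x² = −8x⁴. Subtract (−8x⁴)·D = 24x⁶ − 32x⁵ + 72x⁴. Remainder: 9x⁵ + 9x⁴ + 20x³ + 26x² + 75x − 31.
Step 2: lead(9x⁵ + 9x⁴ + 20x³ + 26x² + 75x − 31) ÷ lead(D) = 9x⁵ ÷ −3x² = −3x³. Subtract (−3x³)·D = 9x⁵ − 12x⁴ + 27x³. Remainder: 21x⁴ − 7x³ + 26x² + 75x − 31.
Step 3: lead(21x⁴ − 7x³ + 26x² + 75x − 31) ÷ lead(D) = 21x⁴ ÷ −3x² = −7x². Subtract (−7x²)·D = 21x⁴ − 28x³ + 63x². Remainder: 21x³ − 37x² + 75x − 31.
Step 4: lead(21x³ − 37x² + 75x − 31) ÷ lead(D) = 21x³ ÷ −3x² = −7x. Subtract (−7x)·D = 21x³ − 28x² + 63x. Remainder: −9x² + 12x − 31.
Step 5: lead(−9x² + 12x − 31) ÷ lead(D) = −9x² ÷ −3x² = 3. Subtract (3)·D = −9x² + 12x − 27. Remainder: −4.

R = [-4]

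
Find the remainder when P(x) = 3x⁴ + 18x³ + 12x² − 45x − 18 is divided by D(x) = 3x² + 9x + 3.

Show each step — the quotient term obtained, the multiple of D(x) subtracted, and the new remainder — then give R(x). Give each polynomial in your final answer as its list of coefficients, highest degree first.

Step 1: lead(3x⁴ + 18x³ + 12x² − 45x − 18) ÷ lead(D) = 3x⁴ ÷ 3x² = x². Subtract (x²)·D = 3x⁴ + 9x³ + 3x². Remainder: 9x³ + 9x² − 45x − 18.
Step 2: lead(9x³ + 9x² − 45x − 18) ÷ lead(D) = 9x³ ÷ 3x² = 3x. Subtract (3x)·D = 9x³ + 27x² + 9x. Remainder: −18x² − 54x − 18.
Step 3: lead(−18x² − 54x − 18) ÷ lead(D) = −18x² ÷ 3x² = −6. Subtract (−6)·D = −18x² − 54x − 18. Remainder: 0.

R = [0]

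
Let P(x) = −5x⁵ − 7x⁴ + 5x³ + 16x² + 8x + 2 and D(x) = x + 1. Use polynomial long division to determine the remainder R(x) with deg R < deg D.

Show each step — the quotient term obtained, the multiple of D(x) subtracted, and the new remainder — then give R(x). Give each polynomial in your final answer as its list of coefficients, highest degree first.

R = [3]

Step 1: lead(−5x⁵ − 7x⁴ + 5x³ + 16x² + 8x + 2) ÷ lead(D) = −5x⁵ ÷ x = −5x⁴. Subtract (−5x⁴)·D = −5x⁵ − 5x⁴. Remainder: −2x⁴ + 5x³ + 16x² + 8x + 2.
Step 2: lead(−2x⁴ + 5x³ + 16x² + 8x + 2) ÷ lead(D) = −2x⁴ ÷ x = −2x³. Subtract (−2x³)·D = −2x⁴ − 2x³. Remainder: 7x³ + 16x² + 8x + 2.
Step 3: lead(7x³ + 16x² + 8x + 2) ÷ lead(D) = 7x³ ÷ x = 7x². Subtract (7x²)·D = 7x³ + 7x². Remainder: 9x² + 8x + 2.
Step 4: lead(9x² + 8x + 2) ÷ lead(D) = 9x² ÷ x = 9x. Subtract (9x)·D = 9x² + 9x. Remainder: −x + 2.
Step 5: lead(−x + 2) ÷ lead(D) = −x ÷ x = −1. Subtract (−1)·D = −x − 1. Remainder: 3.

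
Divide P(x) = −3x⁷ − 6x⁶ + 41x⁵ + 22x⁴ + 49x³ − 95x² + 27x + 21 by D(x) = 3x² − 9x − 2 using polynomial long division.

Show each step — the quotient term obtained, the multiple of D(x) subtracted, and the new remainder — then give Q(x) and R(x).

Step 1: lead(−3x⁷ − 6x⁶ + 41x⁵ + 22x⁴ + 49x³ − 95x² + 27x + 21) ÷ lead(D) = −3x⁷ ÷ 3x² = −x⁵. Subtract (−x⁵)·D = −3x⁷ + 9x⁶ + 2x⁵. Remainder: −15x⁶ + 39x⁵ + 22x⁴ + 49x³ − 95x² + 27x + 21.
Step 2: lead(−15x⁶ + 39x⁵ + 22x⁴ + 49x³ − 95x² + 27x + 21) ÷ lead(D) = −15x⁶ ÷ 3x² = −5x⁴. Subtract (−5x⁴)·D = −15x⁶ + 45x⁵ + 10x⁴. Remainder: −6x⁵ + 12x⁴ + 49x³ − 95x² + 27x + 21.
Step 3: lead(−6x⁵ + 12x⁴ + 49x³ − 95x² + 27x + 21) ÷ lead(D) = −6x⁵ ÷ 3x² = −2x³. Subtract (−2x³)·D = −6x⁵ + 18x⁴ + 4x³. Remainder: −6x⁴ + 45x³ − 95x² + 27x + 21.
Step 4: lead(−6x⁴ + 45x³ − 95x² + 27x + 21) ÷ lead(D) = −6x⁴ ÷ 3x² = −2x². Subtract (−2x²)·D = −6x⁴ + 18x³ + 4x². Remainder: 27x³ − 99x² + 27x + 21.
Step 5: lead(27x³ − 99x² + 27x + 21) ÷ lead(D) = 27x³ ÷ 3x² = 9x. Subtract (9x)·D = 27x³ − 81x² − 18x. Remainder: −18x² + 45x + 21.
Step 6: lead(−18x² + 45x + 21) ÷ lead(D) = −18x² ÷ 3x² = −6. Subtract (−6)·D = −18x² + 54x + 12. Remainder: −9x + 9.

Q(x) = −x⁵ − 5x⁴ − 2x³ − 2x² + 9x − 6; R(x) = −9x + 9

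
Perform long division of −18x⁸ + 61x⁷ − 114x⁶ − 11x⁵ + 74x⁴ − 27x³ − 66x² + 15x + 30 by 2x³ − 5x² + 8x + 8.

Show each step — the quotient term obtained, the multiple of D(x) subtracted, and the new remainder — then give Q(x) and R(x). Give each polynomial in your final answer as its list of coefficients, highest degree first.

Q = [-9, 8, -1, -4, -1, 4]; R = [-6, -9, -2]

Step 1: lead(−18x⁸ + 61x⁷ − 114x⁶ − 11x⁵ + 74x⁴ − 27x³ − 66x² + 15x + 30) ÷ lead(D) = −18x⁸ ÷ 2x³ = −9x⁵. Subtract (−9x⁵)·D = −18x⁸ + 45x⁷ − 72x⁶ − 72x⁵. Remainder: 16x⁷ − 42x⁶ + 61x⁵ + 74x⁴ − 27x³ − 66x² + 15x + 30.
Step 2: lead(16x⁷ − 42x⁶ + 61x⁵ + 74x⁴ − 27x³ − 66x² + 15x + 30) ÷ lead(D) = 16x⁷ ÷ 2x³ = 8x⁴. Subtract (8x⁴)·D = 16x⁷ − 40x⁶ + 64x⁵ + 64x⁴. Remainder: −2x⁶ − 3x⁵ + 10x⁴ − 27x³ − 66x² + 15x + 30.
Step 3: lead(−2x⁶ − 3x⁵ + 10x⁴ − 27x³ − 66x² + 15x + 30) ÷ lead(D) = −2x⁶ ÷ 2x³ = −x³. Subtract (−x³)·D = −2x⁶ + 5x⁵ − 8x⁴ − 8x³. Remainder: −8x⁵ + 18x⁴ − 19x³ − 66x² + 15x + 30.
Step 4: lead(−8x⁵ + 18x⁴ − 19x³ − 66x² + 15x + 30) ÷ lead(D) = −8x⁵ ÷ 2x³ = −4x². Subtract (−4x²)·D = −8x⁵ + 20x⁴ − 32x³ − 32x². Remainder: −2x⁴ + 13x³ − 34x² + 15x + 30.
Step 5: lead(−2x⁴ + 13x³ − 34x² + 15x + 30) ÷ lead(D) = −2x⁴ ÷ 2x³ = −x. Subtract (−x)·D = −2x⁴ + 5x³ − 8x² − 8x. Remainder: 8x³ − 26x² + 23x + 30.
Step 6: lead(8x³ − 26x² + 23x + 30) ÷ lead(D) = 8x³ ÷ 2x³ = 4. Subtract (4)·D = 8x³ − 20x² + 32x + 32. Remainder: −6x² − 9x − 2.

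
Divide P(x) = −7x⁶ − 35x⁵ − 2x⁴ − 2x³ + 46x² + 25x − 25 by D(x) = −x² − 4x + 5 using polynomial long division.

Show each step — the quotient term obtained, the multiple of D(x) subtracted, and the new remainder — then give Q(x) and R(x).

Q(x) = 7x⁴ + 7x³ + 9x² + x − 5; R(x) = 0

Step 1: lead(−7x⁶ − 35x⁵ − 2x⁴ − 2x³ + 46x² + 25x − 25) ÷ lead(D) = −7x⁶ ÷ −x² = 7x⁴. Subtract (7x⁴)·D = −7x⁶ − 28x⁵ + 35x⁴. Remainder: −7x⁵ − 37x⁴ − 2x³ + 46x² + 25x − 25.
Step 2: lead(−7x⁵ − 37x⁴ − 2x³ + 46x² + 25x − 25) ÷ lead(D) = −7x⁵ ÷ −x² = 7x³. Subtract (7x³)·D = −7x⁵ − 28x⁴ + 35x³. Remainder: −9x⁴ − 37x³ + 46x² + 25x − 25.
Step 3: lead(−9x⁴ − 37x³ + 46x² + 25x − 25) ÷ lead(D) = −9x⁴ ÷ −x² = 9x². Subtract (9x²)·D = −9x⁴ − 36x³ + 45x². Remainder: −x³ + x² + 25x − 25.
Step 4: lead(−x³ + x² + 25x − 25) ÷ lead(D) = −x³ ÷ −x² = x. Subtract (x)·D = −x³ − 4x² + 5x. Remainder: 5x² + 20x − 25.
Step 5: lead(5x² + 20x − 25) ÷ lead(D) = 5x² ÷ −x² = −5. Subtract (−5)·D = 5x² + 20x − 25. Remainder: 0.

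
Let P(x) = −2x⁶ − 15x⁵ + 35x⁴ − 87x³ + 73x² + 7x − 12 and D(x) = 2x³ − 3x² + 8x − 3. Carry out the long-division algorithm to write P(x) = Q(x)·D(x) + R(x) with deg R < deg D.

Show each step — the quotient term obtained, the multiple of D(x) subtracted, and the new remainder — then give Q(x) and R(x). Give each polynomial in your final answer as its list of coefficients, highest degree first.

Q = [-1, -9, 8, 3]; R = [-9, 7, -3]

Step 1: lead(−2x⁶ − 15x⁵ + 35x⁴ − 87x³ + 73x² + 7x − 12) ÷ lead(D) = −2x⁶ ÷ 2x³ = −x³. Subtract (−x³)·D = −2x⁶ + 3x⁵ − 8x⁴ + 3x³. Remainder: −18x⁵ + 43x⁴ − 90x³ + 73x² + 7x − 12.
Step 2: lead(−18x⁵ + 43x⁴ − 90x³ + 73x² + 7x − 12) ÷ lead(D) = −18x⁵ ÷ 2x³ = −9x². Subtract (−9x²)·D = −18x⁵ + 27x⁴ − 72x³ + 27x². Remainder: 16x⁴ − 18x³ + 46x² + 7x − 12.
Step 3: lead(16x⁴ − 18x³ + 46x² + 7x − 12) ÷ lead(D) = 16x⁴ ÷ 2x³ = 8x. Subtract (8x)·D = 16x⁴ − 24x³ + 64x² − 24x. Remainder: 6x³ − 18x² + 31x − 12.
Step 4: lead(6x³ − 18x² + 31x − 12) ÷ lead(D) = 6x³ ÷ 2x³ = 3. Subtract (3)·D = 6x³ − 9x² + 24x − 9. Remainder: −9x² + 7x − 3.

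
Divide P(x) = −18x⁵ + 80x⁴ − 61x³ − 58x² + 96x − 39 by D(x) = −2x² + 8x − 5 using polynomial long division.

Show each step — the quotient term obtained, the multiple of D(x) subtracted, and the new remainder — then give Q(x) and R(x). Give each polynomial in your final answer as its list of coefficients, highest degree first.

Q = [9, -4, -8, 7]; R = [-4]

Step 1: lead(−18x⁵ + 80x⁴ − 61x³ − 58x² + 96x − 39) ÷ lead(D) = −18x⁵ ÷ −2x² = 9x³. Subtract (9x³)·D = −18x⁵ + 72x⁴ − 45x³. Remainder: 8x⁴ − 16x³ − 58x² + 96x − 39.
Step 2: lead(8x⁴ − 16x³ − 58x² + 96x − 39) ÷ lead(D) = 8x⁴ ÷ −2x² = −4x². Subtract (−4x²)·D = 8x⁴ − 32x³ + 20x². Remainder: 16x³ − 78x² + 96x − 39.
Step 3: lead(16x³ − 78x² + 96x − 39) ÷ lead(D) = 16x³ ÷ −2x² = −8x. Subtract (−8x)·D = 16x³ − 64x² + 40x. Remainder: −14x² + 56x − 39.
Step 4: lead(−14x² + 56x − 39) ÷ lead(D) = −14x² ÷ −2x² = 7. Subtract (7)·D = −14x² + 56x − 35. Remainder: −4.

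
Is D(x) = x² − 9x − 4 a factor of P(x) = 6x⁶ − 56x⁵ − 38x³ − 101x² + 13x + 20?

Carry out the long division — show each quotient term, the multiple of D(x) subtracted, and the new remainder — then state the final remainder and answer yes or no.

R(x) = 0, so D(x) is a factor of P(x). yes

Step 1: lead(6x⁶ − 56x⁵ − 38x³ − 101x² + 13x + 20) ÷ lead(D) = 6x⁶ ÷ x² = 6x⁴. Subtract (6x⁴)·D = 6x⁶ − 54x⁵ − 24x⁴. Remainder: −2x⁵ + 24x⁴ − 38x³ − 101x² + 13x + 20.
Step 2: lead(−2x⁵ + 24x⁴ − 38x³ − 101x² + 13x + 20) ÷ lead(D) = −2x⁵ ÷ x² = −2x³. Subtract (−2x³)·D = −2x⁵ + 18x⁴ + 8x³. Remainder: 6x⁴ − 46x³ − 101x² + 13x + 20.
Step 3: lead(6x⁴ − 46x³ − 101x² + 13x + 20) ÷ lead(D) = 6x⁴ ÷ x² = 6x². Subtract (6x²)·D = 6x⁴ − 54x³ − 24x². Remainder: 8x³ − 77x² + 13x + 20.
Step 4: lead(8x³ − 77x² + 13x + 20) ÷ lead(D) = 8x³ ÷ x² = 8x. Subtract (8x)·D = 8x³ − 72x² − 32x. Remainder: −5x² + 45x + 20.
Step 5: lead(−5x² + 45x + 20) ÷ lead(D) = −5x² ÷ x² = −5. Subtract (−5)·D = −5x² + 45x + 20. Remainder: 0.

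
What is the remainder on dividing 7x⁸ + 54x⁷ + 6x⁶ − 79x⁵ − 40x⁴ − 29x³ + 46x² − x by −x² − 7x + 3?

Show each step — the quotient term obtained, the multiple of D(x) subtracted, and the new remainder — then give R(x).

R(x) = x + 3

Step 1: lead(7x⁸ + 54x⁷ + 6x⁶ − 79x⁵ − 40x⁴ − 29x³ + 46x² − x) ÷ lead(D) = 7x⁸ ÷ −x² = −7x⁶. Subtract (−7x⁶)·D = 7x⁸ + 49x⁷ − 21x⁶. Remainder: 5x⁷ + 27x⁶ − 79x⁵ − 40x⁴ − 29x³ + 46x² − x.
Step 2: lead(5x⁷ + 27x⁶ − 79x⁵ − 40x⁴ − 29x³ + 46x² − x) ÷ lead(D) = 5x⁷ ÷ −x² = −5x⁵. Subtract (−5x⁵)·D = 5x⁷ + 35x⁶ − 15x⁵. Remainder: −8x⁶ − 64x⁵ − 40x⁴ − 29x³ + 46x² − x.
Step 3: lead(−8x⁶ − 64x⁵ − 40x⁴ − 29x³ + 46x² − x) ÷ lead(D) = −8x⁶ ÷ −x² = 8x⁴. Subtract (8x⁴)·D = −8x⁶ − 56x⁵ + 24x⁴. Remainder: −8x⁵ − 64x⁴ − 29x³ + 46x² − x.
Step 4: lead(−8x⁵ − 64x⁴ − 29x³ + 46x² − x) ÷ lead(D) = −8x⁵ ÷ −x² = 8x³. Subtract (8x³)·D = −8x⁵ − 56x⁴ + 24x³. Remainder: −8x⁴ − 53x³ + 46x² − x.
Step 5: lead(−8x⁴ − 53x³ + 46x² − x) ÷ lead(D) = −8x⁴ ÷ −x² = 8x². Subtract (8x²)·D = −8x⁴ − 56x³ + 24x². Remainder: 3x³ + 22x² − x.
Step 6: lead(3x³ + 22x² − x) ÷ lead(D) = 3x³ ÷ −x² = −3x. Subtract (−3x)·D = 3x³ + 21x² − 9x. Remainder: x² + 8x.
Step 7: lead(x² + 8x) ÷ lead(D) = x² ÷ −x² = −1. Subtract (−1)·D = x² + 7x − 3. Remainder: x + 3.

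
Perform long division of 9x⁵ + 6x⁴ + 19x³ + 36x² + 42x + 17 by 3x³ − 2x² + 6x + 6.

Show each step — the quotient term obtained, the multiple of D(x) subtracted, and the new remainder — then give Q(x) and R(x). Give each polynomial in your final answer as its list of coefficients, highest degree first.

Q = [3, 4, 3]; R = [-1]

Step 1: lead(9x⁵ + 6x⁴ + 19x³ + 36x² + 42x + 17) ÷ lead(D) = 9x⁵ ÷ 3x³ = 3x². Subtract (3x²)·D = 9x⁵ − 6x⁴ + 18x³ + 18x². Remainder: 12x⁴ + x³ + 18x² + 42x + 17.
Step 2: lead(12x⁴ + x³ + 18x² + 42x + 17) ÷ lead(D) = 12x⁴ ÷ 3x³ = 4x. Subtract (4x)·D = 12x⁴ − 8x³ + 24x² + 24x. Remainder: 9x³ − 6x² + 18x + 17.
Step 3: lead(9x³ − 6x² + 18x + 17) ÷ lead(D) = 9x³ ÷ 3x³ = 3. Subtract (3)·D = 9x³ − 6x² + 18x + 18. Remainder: −1.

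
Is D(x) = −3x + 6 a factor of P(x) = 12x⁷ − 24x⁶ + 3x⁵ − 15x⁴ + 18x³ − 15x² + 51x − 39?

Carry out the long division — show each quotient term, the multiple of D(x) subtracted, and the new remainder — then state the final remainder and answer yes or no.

Step 1: lead(12x⁷ − 24x⁶ + 3x⁵ − 15x⁴ + 18x³ − 15x² + 51x − 39) ÷ lead(D) = 12x⁷ ÷ −3x = −4x⁶. Subtract (−4x⁶)·D = 12x⁷ − 24x⁶. Remainder: 3x⁵ − 15x⁴ + 18x³ − 15x² + 51x − 39.
Step 2: lead(3x⁵ − 15x⁴ + 18x³ − 15x² + 51x − 39) ÷ lead(D) = 3x⁵ ÷ −3x = −x⁴. Subtract (−x⁴)·D = 3x⁵ − 6x⁴. Remainder: −9x⁴ + 18x³ − 15x² + 51x − 39.
Step 3: lead(−9x⁴ + 18x³ − 15x² + 51x − 39) ÷ lead(D) = −9x⁴ ÷ −3x = 3x³. Subtract (3x³)·D = −9x⁴ + 18x³. Remainder: −15x² + 51x − 39.
Step 4: lead(−15x² + 51x − 39) ÷ lead(D) = −15x² ÷ −3x = 5x. Subtract (5x)·D = −15x² + 30x. Remainder: 21x − 39.
Step 5: lead(21x − 39) ÷ lead(D) = 21x ÷ −3x = −7. Subtract (−7)·D = 21x − 42. Remainder: 3.

R(x) = 3, so D(x) is not a factor of P(x). no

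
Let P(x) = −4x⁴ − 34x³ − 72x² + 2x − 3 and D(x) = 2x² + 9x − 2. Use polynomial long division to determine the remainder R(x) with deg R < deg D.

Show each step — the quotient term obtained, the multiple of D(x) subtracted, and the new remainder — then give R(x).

Step 1: lead(−4x⁴ − 34x³ − 72x² + 2x − 3) ÷ lead(D) = −4x⁴ ÷ 2x² = −2x². Subtract (−2x²)·D = −4x⁴ − 18x³ + 4x². Remainder: −16x³ − 76x² + 2x − 3.
Step 2: lead(−16x³ − 76x² + 2x − 3) ÷ lead(D) = −16x³ ÷ 2x² = −8x. Subtract (−8x)·D = −16x³ − 72x² + 16x. Remainder: −4x² − 14x − 3.
Step 3: lead(−4x² − 14x − 3) ÷ lead(D) = −4x² ÷ 2x² = −2. Subtract (−2)·D = −4x² − 18x + 4. Remainder: 4x − 7.

R(x) = 4x − 7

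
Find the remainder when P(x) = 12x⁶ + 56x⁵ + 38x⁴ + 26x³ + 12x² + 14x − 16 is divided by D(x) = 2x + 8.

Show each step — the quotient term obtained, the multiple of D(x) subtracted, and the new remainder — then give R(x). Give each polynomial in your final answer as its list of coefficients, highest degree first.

R = [-8]

Step 1: lead(12x⁶ + 56x⁵ + 38x⁴ + 26x³ + 12x² + 14x − 16) ÷ lead(D) = 12x⁶ ÷ 2x = 6x⁵. Subtract (6x⁵)·D = 12x⁶ + 48x⁵. Remainder: 8x⁵ + 38x⁴ + 26x³ + 12x² + 14x − 16.
Step 2: lead(8x⁵ + 38x⁴ + 26x³ + 12x² + 14x − 16) ÷ lead(D) = 8x⁵ ÷ 2x = 4x⁴. Subtract (4x⁴)·D = 8x⁵ + 32x⁴. Remainder: 6x⁴ + 26x³ + 12x² + 14x − 16.
Step 3: lead(6x⁴ + 26x³ + 12x² + 14x − 16) ÷ lead(D) = 6x⁴ ÷ 2x = 3x³. Subtract (3x³)·D = 6x⁴ + 24x³. Remainder: 2x³ + 12x² + 14x − 16.
Step 4: lead(2x³ + 12x² + 14x − 16) ÷ lead(D) = 2x³ ÷ 2x = x². Subtract (x²)·D = 2x³ + 8x². Remainder: 4x² + 14x − 16.
Step 5: lead(4x² + 14x − 16) ÷ lead(D) = 4x² ÷ 2x = 2x. Subtract (2x)·D = 4x² + 16x. Remainder: −2x − 16.
Step 6: lead(−2x − 16) ÷ lead(D) = −2x ÷ 2x = −1. Subtract (−1)·D = −2x − 8. Remainder: −8.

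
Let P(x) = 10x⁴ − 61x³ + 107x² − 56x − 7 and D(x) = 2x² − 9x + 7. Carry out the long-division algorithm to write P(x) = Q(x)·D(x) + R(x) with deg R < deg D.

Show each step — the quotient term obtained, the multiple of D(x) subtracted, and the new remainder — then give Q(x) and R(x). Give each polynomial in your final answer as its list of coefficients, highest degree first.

Q = [5, -8, 0]; R = [-7]

Step 1: lead(10x⁴ − 61x³ + 107x² − 56x − 7) ÷ lead(D) = 10x⁴ ÷ 2x² = 5x². Subtract (5x²)·D = 10x⁴ − 45x³ + 35x². Remainder: −16x³ + 72x² − 56x − 7.
Step 2: lead(−16x³ + 72x² − 56x − 7) ÷ lead(D) = −16x³ ÷ 2x² = −8x. Subtract (−8x)·D = −16x³ + 72x² − 56x. Remainder: −7.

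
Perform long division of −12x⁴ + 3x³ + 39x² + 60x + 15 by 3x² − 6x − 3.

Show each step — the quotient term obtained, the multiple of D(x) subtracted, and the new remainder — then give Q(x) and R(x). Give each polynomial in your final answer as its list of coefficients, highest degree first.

Step 1: lead(−12x⁴ + 3x³ + 39x² + 60x + 15) ÷ lead(D) = −12x⁴ ÷ 3x² = −4x². Subtract (−4x²)·D = −12x⁴ + 24x³ + 12x². Remainder: −21x³ + 27x² + 60x + 15.
Step 2: lead(−21x³ + 27x² + 60x + 15) ÷ lead(D) = −21x³ ÷ 3x² = −7x. Subtract (−7x)·D = −21x³ + 42x² + 21x. Remainder: −15x² + 39x + 15.
Step 3: lead(−15x² + 39x + 15) ÷ lead(D) = −15x² ÷ 3x² = −5. Subtract (−5)·D = −15x² + 30x + 15. Remainder: 9x.

Q = [-4, -7, -5]; R = [9, 0]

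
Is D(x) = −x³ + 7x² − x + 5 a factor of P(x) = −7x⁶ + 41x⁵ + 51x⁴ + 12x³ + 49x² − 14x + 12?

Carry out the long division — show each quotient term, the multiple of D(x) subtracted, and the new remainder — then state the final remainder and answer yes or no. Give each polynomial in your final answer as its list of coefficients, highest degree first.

R = [-3, 7], so D(x) is not a factor of P(x). no

Step 1: lead(−7x⁶ + 41x⁵ + 51x⁴ + 12x³ + 49x² − 14x + 12) ÷ lead(D) = −7x⁶ ÷ −x³ = 7x³. Subtract (7x³)·D = −7x⁶ + 49x⁵ − 7x⁴ + 35x³. Remainder: −8x⁵ + 58x⁴ − 23x³ + 49x² − 14x + 12.
Step 2: lead(−8x⁵ + 58x⁴ − 23x³ + 49x² − 14x + 12) ÷ lead(D) = −8x⁵ ÷ −x³ = 8x². Subtract (8x²)·D = −8x⁵ + 56x⁴ − 8x³ + 40x². Remainder: 2x⁴ − 15x³ + 9x² − 14x + 12.
Step 3: lead(2x⁴ − 15x³ + 9x² − 14x + 12) ÷ lead(D) = 2x⁴ ÷ −x³ = −2x. Subtract (−2x)·D = 2x⁴ − 14x³ + 2x² − 10x. Remainder: −x³ + 7x² − 4x + 12.
Step 4: lead(−x³ + 7x² − 4x + 12) ÷ lead(D) = −x³ ÷ −x³ = 1. Subtract (1)·D = −x³ + 7x² − x + 5. Remainder: −3x + 7.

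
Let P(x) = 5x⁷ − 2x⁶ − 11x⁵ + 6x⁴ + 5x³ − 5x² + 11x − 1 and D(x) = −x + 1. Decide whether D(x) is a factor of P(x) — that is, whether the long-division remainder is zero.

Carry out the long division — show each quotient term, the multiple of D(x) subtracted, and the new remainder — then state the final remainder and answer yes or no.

R(x) = 8, so D(x) is not a factor of P(x). no

Step 1: lead(5x⁷ − 2x⁶ − 11x⁵ + 6x⁴ + 5x³ − 5x² + 11x − 1) ÷ lead(D) = 5x⁷ ÷ −x = −5x⁶. Subtract (−5x⁶)·D = 5x⁷ − 5x⁶. Remainder: 3x⁶ − 11x⁵ + 6x⁴ + 5x³ − 5x² + 11x − 1.
Step 2: lead(3x⁶ − 11x⁵ + 6x⁴ + 5x³ − 5x² + 11x − 1) ÷ lead(D) = 3x⁶ ÷ −x = −3x⁵. Subtract (−3x⁵)·D = 3x⁶ − 3x⁵. Remainder: −8x⁵ + 6x⁴ + 5x³ − 5x² + 11x − 1.
Step 3: lead(−8x⁵ + 6x⁴ + 5x³ − 5x² + 11x − 1) ÷ lead(D) = −8x⁵ ÷ −x = 8x⁴. Subtract (8x⁴)·D = −8x⁵ + 8x⁴. Remainder: −2x⁴ + 5x³ − 5x² + 11x − 1.
Step 4: lead(−2x⁴ + 5x³ − 5x² + 11x − 1) ÷ lead(D) = −2x⁴ ÷ −x = 2x³. Subtract (2x³)·D = −2x⁴ + 2x³. Remainder: 3x³ − 5x² + 11x − 1.
Step 5: lead(3x³ − 5x² + 11x − 1) ÷ lead(D) = 3x³ ÷ −x = −3x². Subtract (−3x²)·D = 3x³ − 3x². Remainder: −2x² + 11x − 1.
Step 6: lead(−2x² + 11x − 1) ÷ lead(D) = −2x² ÷ −x = 2x. Subtract (2x)·D = −2x² + 2x. Remainder: 9x − 1.
Step 7: lead(9x − 1) ÷ lead(D) = 9x ÷ −x = −9. Subtract (−9)·D = 9x − 9. Remainder: 8.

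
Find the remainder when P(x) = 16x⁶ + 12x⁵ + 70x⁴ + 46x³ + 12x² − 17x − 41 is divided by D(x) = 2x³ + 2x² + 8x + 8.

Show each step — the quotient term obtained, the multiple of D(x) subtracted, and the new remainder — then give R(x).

R(x) = −9x + 7

Step 1: lead(16x⁶ + 12x⁵ + 70x⁴ + 46x³ + 12x² − 17x − 41) ÷ lead(D) = 16x⁶ ÷ 2x³ = 8x³. Subtract (8x³)·D = 16x⁶ + 16x⁵ + 64x⁴ + 64x³. Remainder: −4x⁵ + 6x⁴ − 18x³ + 12x² − 17x − 41.
Step 2: lead(−4x⁵ + 6x⁴ − 18x³ + 12x² − 17x − 41) ÷ lead(D) = −4x⁵ ÷ 2x³ = −2x². Subtract (−2x²)·D = −4x⁵ − 4x⁴ − 16x³ − 16x². Remainder: 10x⁴ − 2x³ + 28x² − 17x − 41.
Step 3: lead(10x⁴ − 2x³ + 28x² − 17x − 41) ÷ lead(D) = 10x⁴ ÷ 2x³ = 5x. Subtract (5x)·D = 10x⁴ + 10x³ + 40x² + 40x. Remainder: −12x³ − 12x² − 57x − 41.
Step 4: lead(−12x³ − 12x² − 57x − 41) ÷ lead(D) = −12x³ ÷ 2x³ = −6. Subtract (−6)·D = −12x³ − 12x² − 48x − 48. Remainder: −9x + 7.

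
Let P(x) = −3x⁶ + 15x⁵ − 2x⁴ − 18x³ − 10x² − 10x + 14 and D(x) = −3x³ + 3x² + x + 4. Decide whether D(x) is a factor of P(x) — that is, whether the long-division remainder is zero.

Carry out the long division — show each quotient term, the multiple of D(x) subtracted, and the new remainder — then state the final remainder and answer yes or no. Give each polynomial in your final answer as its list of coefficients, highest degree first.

R = [-1, 2], so D(x) is not a factor of P(x). no

Step 1: lead(−3x⁶ + 15x⁵ − 2x⁴ − 18x³ − 10x² − 10x + 14) ÷ lead(D) = −3x⁶ ÷ −3x³ = x³. Subtract (x³)·D = −3x⁶ + 3x⁵ + x⁴ + 4x³. Remainder: 12x⁵ − 3x⁴ − 22x³ − 10x² − 10x + 14.
Step 2: lead(12x⁵ − 3x⁴ − 22x³ − 10x² − 10x + 14) ÷ lead(D) = 12x⁵ ÷ −3x³ = −4x². Subtract (−4x²)·D = 12x⁵ − 12x⁴ − 4x³ − 16x². Remainder: 9x⁴ − 18x³ + 6x² − 10x + 14.
Step 3: lead(9x⁴ − 18x³ + 6x² − 10x + 14) ÷ lead(D) = 9x⁴ ÷ −3x³ = −3x. Subtract (−3x)·D = 9x⁴ − 9x³ − 3x² − 12x. Remainder: −9x³ + 9x² + 2x + 14.
Step 4: lead(−9x³ + 9x² + 2x + 14) ÷ lead(D) = −9x³ ÷ −3x³ = 3. Subtract (3)·D = −9x³ + 9x² + 3x + 12. Remainder: −x + 2.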